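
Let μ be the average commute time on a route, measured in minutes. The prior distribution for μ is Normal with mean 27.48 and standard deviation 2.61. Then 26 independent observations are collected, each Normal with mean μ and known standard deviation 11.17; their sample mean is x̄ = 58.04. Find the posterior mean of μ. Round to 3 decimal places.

Posterior mean ≈ 45.410

Prior precision 1/τ₀² = 1/2.61² = 0.146798; data precision n/σ² = 26/11.17² = 0.208385.
Posterior precision = 0.146798 + 0.208385 = 0.355183.
Posterior mean = (0.146798·27.48 + 0.208385·58.04) / 0.355183 = 45.410.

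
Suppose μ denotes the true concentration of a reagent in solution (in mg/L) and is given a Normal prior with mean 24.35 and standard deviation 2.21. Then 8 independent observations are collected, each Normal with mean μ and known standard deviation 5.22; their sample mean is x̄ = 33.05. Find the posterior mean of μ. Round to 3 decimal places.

Prior precision 1/τ₀² = 1/2.21² = 0.204746; data precision n/σ² = 8/5.22² = 0.293595.
Posterior precision = 0.204746 + 0.293595 = 0.498341.
Posterior mean = (0.204746·24.35 + 0.293595·33.05) / 0.498341 = 29.476.

Posterior mean ≈ 29.476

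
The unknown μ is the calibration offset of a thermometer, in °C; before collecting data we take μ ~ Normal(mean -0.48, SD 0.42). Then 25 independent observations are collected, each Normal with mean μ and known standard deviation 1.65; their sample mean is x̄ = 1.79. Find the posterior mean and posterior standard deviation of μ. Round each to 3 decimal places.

Prior precision 1/τ₀² = 1/0.42² = 5.66893; data precision n/σ² = 25/1.65² = 9.18274.
Posterior precision = 5.66893 + 9.18274 = 14.8517, giving posterior SD = 1/√14.8517 = 0.259.
Posterior mean = (5.66893·-0.48 + 9.18274·1.79) / 14.8517 = 0.924.

Posterior mean ≈ 0.924; posterior SD ≈ 0.259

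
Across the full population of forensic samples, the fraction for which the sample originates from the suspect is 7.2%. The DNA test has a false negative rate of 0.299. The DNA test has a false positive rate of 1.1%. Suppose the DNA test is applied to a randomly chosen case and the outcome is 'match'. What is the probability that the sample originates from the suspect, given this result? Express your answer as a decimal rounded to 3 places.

P(H | E) ≈ 0.832

Let H be the event that the sample originates from the suspect. P(H) = 0.072, so P(¬H) = 0.928. With E the 'match' result, P(E|H) = 0.701 and P(E|¬H) = 0.011.
P(E) = 0.701·0.072 + 0.011·0.928 = 0.050472 + 0.010208 = 0.060680.
By Bayes' theorem, P(H|E) = 0.050472 / 0.060680 = 0.832.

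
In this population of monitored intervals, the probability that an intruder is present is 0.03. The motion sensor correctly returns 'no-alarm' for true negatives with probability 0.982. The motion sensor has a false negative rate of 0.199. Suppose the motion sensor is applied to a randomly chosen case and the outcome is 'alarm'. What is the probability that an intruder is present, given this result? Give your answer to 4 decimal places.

P(H | E) ≈ 0.5792

Write H for 'an intruder is present'. Prior odds H:¬H = 0.03/0.97 = 0.030928. For the 'alarm' outcome, the likelihood ratio is 0.801/0.018 = 44.500.
Posterior odds = 0.030928 × 44.500 = 1.3763, so P(H|E) = 1.3763/(1+1.3763) = 0.5792.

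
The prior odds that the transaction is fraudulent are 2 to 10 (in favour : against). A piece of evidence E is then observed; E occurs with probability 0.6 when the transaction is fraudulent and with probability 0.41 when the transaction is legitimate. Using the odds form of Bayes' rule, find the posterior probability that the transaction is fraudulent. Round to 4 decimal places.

Prior odds = 2/10 = 0.20000. In log-odds, ln(0.20000) = -1.6094.
Add log likelihood ratio: ln(1.4634) = 0.38077.
Posterior log-odds = -1.2287, so posterior odds = exp(-1.2287) = 0.29268. Converting, P(H|E) = 0.29268/1.2927 = 0.2264.

Posterior probability ≈ 0.2264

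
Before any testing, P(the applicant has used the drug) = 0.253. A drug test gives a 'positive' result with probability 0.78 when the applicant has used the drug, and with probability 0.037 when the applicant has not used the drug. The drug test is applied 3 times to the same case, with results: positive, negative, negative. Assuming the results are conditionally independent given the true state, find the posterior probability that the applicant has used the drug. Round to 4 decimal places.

Let H be the event that the applicant has used the drug; start with P(H) = 0.253. P('positive'|H) = 0.78, P('positive'|¬H) = 0.037.
Update on result 1 ('positive'): P(H) ← 0.78·0.2530 / (0.78·0.2530 + 0.037·0.7470) = 0.19734/0.22498 = 0.8771.
Update on result 2 ('negative'): P(H) ← 0.22·0.8771 / (0.22·0.8771 + 0.963·0.1229) = 0.19297/0.31128 = 0.6199.
Update on result 3 ('negative'): P(H) ← 0.22·0.6199 / (0.22·0.6199 + 0.963·0.3801) = 0.13639/0.50239 = 0.2715.

Posterior P(H) ≈ 0.2715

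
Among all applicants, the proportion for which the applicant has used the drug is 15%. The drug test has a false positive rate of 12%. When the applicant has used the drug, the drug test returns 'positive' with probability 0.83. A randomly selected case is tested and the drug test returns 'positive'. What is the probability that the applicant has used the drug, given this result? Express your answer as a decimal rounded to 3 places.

Write H for 'the applicant has used the drug'. Prior odds H:¬H = 0.15/0.85 = 0.17647. For the 'positive' outcome, the likelihood ratio is 0.83/0.12 = 6.9167.
Posterior odds = 0.17647 × 6.9167 = 1.2206, so P(H|E) = 1.2206/(1+1.2206) = 0.550.

P(H | E) ≈ 0.550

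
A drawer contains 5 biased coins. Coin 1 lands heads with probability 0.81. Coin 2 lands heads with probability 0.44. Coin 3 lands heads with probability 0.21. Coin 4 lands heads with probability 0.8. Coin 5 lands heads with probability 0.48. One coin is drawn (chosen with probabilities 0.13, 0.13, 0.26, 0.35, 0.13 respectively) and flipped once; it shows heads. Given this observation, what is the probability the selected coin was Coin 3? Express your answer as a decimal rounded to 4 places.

Tabulate prior·likelihood by source: [1] prior 0.13, lik 0.81, product 0.1053; [2] prior 0.13, lik 0.44, product 0.05720; [3] prior 0.26, lik 0.21, product 0.05460; [4] prior 0.35, lik 0.8, product 0.2800; [5] prior 0.13, lik 0.48, product 0.06240.
Normalizing constant = 0.55950; the posterior for Coin 3 is its product over the sum, 0.05460/0.55950 = 0.0976.

Posterior probability ≈ 0.0976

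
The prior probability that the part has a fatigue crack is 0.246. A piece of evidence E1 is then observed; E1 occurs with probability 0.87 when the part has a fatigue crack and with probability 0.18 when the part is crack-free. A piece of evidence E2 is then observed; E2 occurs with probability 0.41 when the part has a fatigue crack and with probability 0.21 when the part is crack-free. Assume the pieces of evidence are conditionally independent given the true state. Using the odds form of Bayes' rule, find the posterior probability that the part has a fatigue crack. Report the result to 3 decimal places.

Prior odds = 0.246/(1−0.246) = 0.32626. In log-odds, ln(0.32626) = -1.1201.
Add log likelihood ratios: ln(4.8333) + ln(1.9524) = 2.2446.
Posterior log-odds = 1.1245, so posterior odds = exp(1.1245) = 3.0788. Converting, P(H|E) = 3.0788/4.0788 = 0.755.

Posterior probability ≈ 0.755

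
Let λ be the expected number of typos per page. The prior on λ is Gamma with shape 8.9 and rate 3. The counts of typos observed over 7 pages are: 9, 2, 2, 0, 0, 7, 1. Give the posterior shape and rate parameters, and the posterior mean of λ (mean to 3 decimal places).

Total count ∑xᵢ = 21 over n = 7 pages.
Gamma is conjugate to the Poisson likelihood: posterior is Gamma(shape = 8.9+21 = 29.9, rate = 3+7 = 10).
Posterior mean = shape/rate = 29.9/10 = 2.990.

Posterior: Gamma(shape=29.9, rate=10); mean ≈ 2.990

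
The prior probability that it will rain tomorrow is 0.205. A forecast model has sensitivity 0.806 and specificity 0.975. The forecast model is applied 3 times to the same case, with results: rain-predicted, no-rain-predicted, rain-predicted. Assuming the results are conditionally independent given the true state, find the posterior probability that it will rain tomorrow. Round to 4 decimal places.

Posterior P(H) ≈ 0.9816

Let H be the event that it will rain tomorrow; start with P(H) = 0.205. P('rain-predicted'|H) = 0.806, P('rain-predicted'|¬H) = 0.025.
Update on result 1 ('rain-predicted'): P(H) ← 0.806·0.2050 / (0.806·0.2050 + 0.025·0.7950) = 0.16523/0.18510 = 0.8926.
Update on result 2 ('no-rain-predicted'): P(H) ← 0.194·0.8926 / (0.194·0.8926 + 0.975·0.1074) = 0.17317/0.27786 = 0.6232.
Update on result 3 ('rain-predicted'): P(H) ← 0.806·0.6232 / (0.806·0.6232 + 0.025·0.3768) = 0.50233/0.51175 = 0.9816.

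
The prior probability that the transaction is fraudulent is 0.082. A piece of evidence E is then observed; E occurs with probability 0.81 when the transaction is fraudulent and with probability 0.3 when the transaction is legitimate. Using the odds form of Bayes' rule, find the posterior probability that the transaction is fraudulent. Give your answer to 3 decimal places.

Prior odds = 0.082/(1−0.082) = 0.089325. In log-odds, ln(0.089325) = -2.4155.
Add log likelihood ratio: ln(2.7000) = 0.99325.
Posterior log-odds = -1.4222, so posterior odds = exp(-1.4222) = 0.24118. Converting, P(H|E) = 0.24118/1.2412 = 0.194.

Posterior probability ≈ 0.194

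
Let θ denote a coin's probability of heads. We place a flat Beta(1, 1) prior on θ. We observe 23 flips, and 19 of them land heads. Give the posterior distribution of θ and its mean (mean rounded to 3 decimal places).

Posterior: Beta(20, 5); mean ≈ 0.800

The binomial likelihood is conjugate to the Beta prior: with 19 successes and 4 failures, the posterior is Beta(1+19, 1+4) = Beta(20, 5).
E[θ | data] = 20/(20+5) = 0.800.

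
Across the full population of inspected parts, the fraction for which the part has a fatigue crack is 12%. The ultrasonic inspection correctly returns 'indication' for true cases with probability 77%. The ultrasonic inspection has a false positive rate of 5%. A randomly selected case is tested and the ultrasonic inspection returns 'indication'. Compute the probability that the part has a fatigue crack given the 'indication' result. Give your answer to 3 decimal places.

P(H | E) ≈ 0.677

Let H be the event that the part has a fatigue crack. P(H) = 0.12, so P(¬H) = 0.88. With E the 'indication' result, P(E|H) = 0.77 and P(E|¬H) = 0.05.
P(E) = 0.77·0.12 + 0.05·0.88 = 0.092400 + 0.044000 = 0.13640.
By Bayes' theorem, P(H|E) = 0.092400 / 0.13640 = 0.677.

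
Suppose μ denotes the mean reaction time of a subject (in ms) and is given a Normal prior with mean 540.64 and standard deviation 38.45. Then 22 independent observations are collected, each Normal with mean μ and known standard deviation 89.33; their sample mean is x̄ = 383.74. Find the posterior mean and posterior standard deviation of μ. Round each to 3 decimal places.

Posterior mean ≈ 414.651; posterior SD ≈ 17.066

With known σ, the Normal prior is conjugate. Weight on the data is w = (n/σ²)/(n/σ² + 1/τ₀²) = 0.00275694/(0.00275694+0.00067641) = 0.80299.
Posterior mean = w·x̄ + (1−w)·μ₀ = 0.80299·383.74 + 0.19701·540.64 = 414.651. Posterior variance = 1/(0.00275694+0.00067641) = 291.261, so SD = 17.066.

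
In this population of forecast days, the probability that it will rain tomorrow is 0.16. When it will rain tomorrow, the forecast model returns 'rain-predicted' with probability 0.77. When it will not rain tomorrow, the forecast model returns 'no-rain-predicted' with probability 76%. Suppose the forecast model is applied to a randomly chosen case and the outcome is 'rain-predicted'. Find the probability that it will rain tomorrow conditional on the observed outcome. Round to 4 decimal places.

P(H | E) ≈ 0.3793

Let H be the event that it will rain tomorrow. P(H) = 0.16, so P(¬H) = 0.84. With E the 'rain-predicted' result, P(E|H) = 0.77 and P(E|¬H) = 0.24.
P(E) = 0.77·0.16 + 0.24·0.84 = 0.12320 + 0.20160 = 0.32480.
By Bayes' theorem, P(H|E) = 0.12320 / 0.32480 = 0.3793.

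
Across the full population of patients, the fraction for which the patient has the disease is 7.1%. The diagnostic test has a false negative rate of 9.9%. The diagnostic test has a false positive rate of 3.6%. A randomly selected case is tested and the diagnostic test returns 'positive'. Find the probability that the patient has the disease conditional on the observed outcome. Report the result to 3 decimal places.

P(H | E) ≈ 0.657

Let H be the event that the patient has the disease. P(H) = 0.071, so P(¬H) = 0.929. With E the 'positive' result, P(E|H) = 0.901 and P(E|¬H) = 0.036.
P(E) = 0.901·0.071 + 0.036·0.929 = 0.063971 + 0.033444 = 0.097415.
By Bayes' theorem, P(H|E) = 0.063971 / 0.097415 = 0.657.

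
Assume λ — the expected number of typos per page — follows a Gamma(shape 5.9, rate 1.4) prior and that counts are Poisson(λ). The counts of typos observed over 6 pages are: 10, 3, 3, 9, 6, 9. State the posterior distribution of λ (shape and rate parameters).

Posterior: Gamma(shape=45.9, rate=7.4)

The Poisson likelihood adds the total count to the shape and the number of exposure periods to the rate. Here ∑xᵢ = 40 and n = 6, so shape 5.9→45.9 and rate 1.4→7.4.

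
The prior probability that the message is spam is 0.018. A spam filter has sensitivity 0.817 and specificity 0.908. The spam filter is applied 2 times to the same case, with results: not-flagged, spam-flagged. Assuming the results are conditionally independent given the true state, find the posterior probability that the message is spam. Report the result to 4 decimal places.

Posterior P(H) ≈ 0.0318

Let H be the event that the message is spam; start with P(H) = 0.018. P('spam-flagged'|H) = 0.817, P('spam-flagged'|¬H) = 0.092.
Update on result 1 ('not-flagged'): P(H) ← 0.183·0.0180 / (0.183·0.0180 + 0.908·0.9820) = 0.0032940/0.89495 = 0.0037.
Update on result 2 ('spam-flagged'): P(H) ← 0.817·0.0037 / (0.817·0.0037 + 0.092·0.9963) = 0.0030071/0.094668 = 0.0318.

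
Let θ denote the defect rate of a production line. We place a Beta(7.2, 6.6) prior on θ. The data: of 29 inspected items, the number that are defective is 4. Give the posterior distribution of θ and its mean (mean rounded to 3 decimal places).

Observing 4 successes and 25 failures updates Beta(7.2, 6.6) by adding the success and failure counts to the two shape parameters: α = 7.2+4 = 11.2, β = 6.6+25 = 31.6.
E[θ | data] = 11.2/(11.2+31.6) = 0.262.

Posterior: Beta(11.2, 31.6); mean ≈ 0.262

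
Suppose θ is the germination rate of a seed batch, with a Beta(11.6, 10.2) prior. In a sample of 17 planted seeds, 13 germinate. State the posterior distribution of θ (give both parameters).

The binomial likelihood is conjugate to the Beta prior: with 13 successes and 4 failures, the posterior is Beta(11.6+13, 10.2+4) = Beta(24.6, 14.2).

Posterior: Beta(24.6, 14.2)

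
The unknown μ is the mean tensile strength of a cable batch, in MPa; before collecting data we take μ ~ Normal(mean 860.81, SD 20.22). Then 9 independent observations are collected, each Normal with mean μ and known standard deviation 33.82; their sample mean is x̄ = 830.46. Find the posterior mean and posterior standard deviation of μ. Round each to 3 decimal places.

Prior precision 1/τ₀² = 1/20.22² = 0.00244589; data precision n/σ² = 9/33.82² = 0.00786856.
Posterior precision = 0.00244589 + 0.00786856 = 0.0103145, giving posterior SD = 1/√0.0103145 = 9.846.
Posterior mean = (0.00244589·860.81 + 0.00786856·830.46) / 0.0103145 = 837.657.

Posterior mean ≈ 837.657; posterior SD ≈ 9.846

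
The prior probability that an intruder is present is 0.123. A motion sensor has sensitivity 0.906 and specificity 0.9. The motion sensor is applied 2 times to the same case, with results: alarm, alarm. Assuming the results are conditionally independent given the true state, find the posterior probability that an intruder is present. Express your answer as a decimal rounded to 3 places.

Posterior P(H) ≈ 0.920

With H the event that an intruder is present, the joint likelihood of the observed sequence is P(data|H) = 0.906·0.906 = 0.82084 and P(data|¬H) = 0.1·0.1 = 0.010000.
Bayes: P(H|data) = 0.123·0.82084 / (0.123·0.82084 + 0.877·0.010000) = 0.10096/0.10973 = 0.9201.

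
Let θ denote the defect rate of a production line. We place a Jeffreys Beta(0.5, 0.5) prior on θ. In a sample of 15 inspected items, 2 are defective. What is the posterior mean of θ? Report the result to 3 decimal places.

Posterior mean ≈ 0.156

Observing 2 successes and 13 failures updates Beta(0.5, 0.5) by adding the success and failure counts to the two shape parameters: α = 0.5+2 = 2.5, β = 0.5+13 = 13.5.
E[θ | data] = 2.5/(2.5+13.5) = 0.156.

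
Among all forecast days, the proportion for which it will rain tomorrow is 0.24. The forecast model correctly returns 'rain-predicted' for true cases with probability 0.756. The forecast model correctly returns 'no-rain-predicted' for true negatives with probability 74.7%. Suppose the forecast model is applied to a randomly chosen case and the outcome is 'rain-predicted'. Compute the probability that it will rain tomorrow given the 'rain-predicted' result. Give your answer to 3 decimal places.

Write H for 'it will rain tomorrow'. Prior odds H:¬H = 0.24/0.76 = 0.31579. For the 'rain-predicted' outcome, the likelihood ratio is 0.756/0.253 = 2.9881.
Posterior odds = 0.31579 × 2.9881 = 0.94362, so P(H|E) = 0.94362/(1+0.94362) = 0.485.

P(H | E) ≈ 0.485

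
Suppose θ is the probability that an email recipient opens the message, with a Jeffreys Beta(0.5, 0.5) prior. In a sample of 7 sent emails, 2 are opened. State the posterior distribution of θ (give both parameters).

The binomial likelihood is conjugate to the Beta prior: with 2 successes and 5 failures, the posterior is Beta(0.5+2, 0.5+5) = Beta(2.5, 5.5).

Posterior: Beta(2.5, 5.5)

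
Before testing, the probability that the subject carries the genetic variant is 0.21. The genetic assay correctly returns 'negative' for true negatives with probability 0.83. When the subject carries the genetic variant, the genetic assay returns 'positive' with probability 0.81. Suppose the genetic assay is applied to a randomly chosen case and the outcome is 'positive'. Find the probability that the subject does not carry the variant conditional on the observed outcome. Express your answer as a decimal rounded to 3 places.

P(¬H | E) ≈ 0.441

Let H be the event that the subject carries the genetic variant. P(H) = 0.21, so P(¬H) = 0.79. With E the 'positive' result, P(E|H) = 0.81 and P(E|¬H) = 0.17.
P(E) = 0.81·0.21 + 0.17·0.79 = 0.17010 + 0.13430 = 0.30440.
By Bayes' theorem, P(H|E) = 0.17010 / 0.30440 = 0.559. Hence P(¬H|E) = 1 − 0.559 = 0.441.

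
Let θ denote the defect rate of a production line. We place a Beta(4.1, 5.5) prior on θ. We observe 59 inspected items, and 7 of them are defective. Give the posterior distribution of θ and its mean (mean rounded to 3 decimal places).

Posterior: Beta(11.1, 57.5); mean ≈ 0.162

The binomial likelihood is conjugate to the Beta prior: with 7 successes and 52 failures, the posterior is Beta(4.1+7, 5.5+52) = Beta(11.1, 57.5).
E[θ | data] = 11.1/(11.1+57.5) = 0.162.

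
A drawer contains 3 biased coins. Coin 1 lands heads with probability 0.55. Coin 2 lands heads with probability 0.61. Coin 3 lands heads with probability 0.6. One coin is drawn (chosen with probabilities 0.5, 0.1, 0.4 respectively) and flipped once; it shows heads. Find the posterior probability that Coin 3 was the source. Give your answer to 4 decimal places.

Tabulate prior·likelihood by source: [1] prior 0.5, lik 0.55, product 0.2750; [2] prior 0.1, lik 0.61, product 0.06100; [3] prior 0.4, lik 0.6, product 0.2400.
Normalizing constant = 0.57600; the posterior for Coin 3 is its product over the sum, 0.2400/0.57600 = 0.4167.

Posterior probability ≈ 0.4167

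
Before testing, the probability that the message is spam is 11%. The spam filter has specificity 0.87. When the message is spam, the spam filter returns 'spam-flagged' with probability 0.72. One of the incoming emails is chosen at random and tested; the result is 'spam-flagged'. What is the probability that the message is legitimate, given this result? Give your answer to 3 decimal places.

Let H be the event that the message is spam. P(H) = 0.11, so P(¬H) = 0.89. With E the 'spam-flagged' result, P(E|H) = 0.72 and P(E|¬H) = 0.13.
P(E) = 0.72·0.11 + 0.13·0.89 = 0.079200 + 0.11570 = 0.19490.
By Bayes' theorem, P(H|E) = 0.079200 / 0.19490 = 0.406. Hence P(¬H|E) = 1 − 0.406 = 0.594.

P(¬H | E) ≈ 0.594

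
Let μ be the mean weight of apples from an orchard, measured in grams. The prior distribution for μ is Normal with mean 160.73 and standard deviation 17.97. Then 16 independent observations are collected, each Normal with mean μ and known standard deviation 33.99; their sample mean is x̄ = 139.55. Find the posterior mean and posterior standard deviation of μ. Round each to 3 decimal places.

Posterior mean ≈ 143.421; posterior SD ≈ 7.682

Prior precision 1/τ₀² = 1/17.97² = 0.00309673; data precision n/σ² = 16/33.99² = 0.0138490.
Posterior precision = 0.00309673 + 0.0138490 = 0.0169457, giving posterior SD = 1/√0.0169457 = 7.682.
Posterior mean = (0.00309673·160.73 + 0.0138490·139.55) / 0.0169457 = 143.421.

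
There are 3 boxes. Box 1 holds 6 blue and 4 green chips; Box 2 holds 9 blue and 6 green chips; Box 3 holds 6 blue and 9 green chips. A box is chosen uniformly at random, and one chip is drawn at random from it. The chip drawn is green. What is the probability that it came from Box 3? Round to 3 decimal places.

Tabulate prior·likelihood by source: [1] prior 0.333333, lik 0.4, product 0.1333; [2] prior 0.333333, lik 0.4, product 0.1333; [3] prior 0.333333, lik 0.6, product 0.2000.
Normalizing constant = 0.46667; the posterior for Box 3 is its product over the sum, 0.2000/0.46667 = 0.429.

Posterior probability ≈ 0.429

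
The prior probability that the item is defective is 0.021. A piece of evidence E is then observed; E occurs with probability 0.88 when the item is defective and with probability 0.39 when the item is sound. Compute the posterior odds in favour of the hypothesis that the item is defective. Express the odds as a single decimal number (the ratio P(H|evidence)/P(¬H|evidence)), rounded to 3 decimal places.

Posterior odds ≈ 0.048

Prior odds = 0.021/(1−0.021) = 0.021450.
Likelihood ratio for E = 0.88/0.39 = 2.2564.
Posterior odds = prior odds × LR = 0.048401.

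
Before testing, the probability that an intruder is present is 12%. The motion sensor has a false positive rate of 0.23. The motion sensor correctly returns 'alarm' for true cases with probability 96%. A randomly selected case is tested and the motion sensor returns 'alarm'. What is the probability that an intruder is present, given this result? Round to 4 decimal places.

P(H | E) ≈ 0.3627

Write H for 'an intruder is present'. Prior odds H:¬H = 0.12/0.88 = 0.13636. For the 'alarm' outcome, the likelihood ratio is 0.96/0.23 = 4.1739.
Posterior odds = 0.13636 × 4.1739 = 0.56917, so P(H|E) = 0.56917/(1+0.56917) = 0.3627.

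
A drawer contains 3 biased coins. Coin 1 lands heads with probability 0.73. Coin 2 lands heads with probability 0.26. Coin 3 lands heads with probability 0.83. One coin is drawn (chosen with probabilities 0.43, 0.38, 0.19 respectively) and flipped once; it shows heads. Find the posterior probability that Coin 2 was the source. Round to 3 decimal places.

Posterior probability ≈ 0.173

Tabulate prior·likelihood by source: [1] prior 0.43, lik 0.73, product 0.3139; [2] prior 0.38, lik 0.26, product 0.09880; [3] prior 0.19, lik 0.83, product 0.1577.
Normalizing constant = 0.57040; the posterior for Coin 2 is its product over the sum, 0.09880/0.57040 = 0.173.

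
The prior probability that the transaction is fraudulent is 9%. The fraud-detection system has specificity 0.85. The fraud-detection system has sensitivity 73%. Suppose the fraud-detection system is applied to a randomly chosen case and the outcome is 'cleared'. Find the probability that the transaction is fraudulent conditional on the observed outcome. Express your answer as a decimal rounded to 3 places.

Let H be the event that the transaction is fraudulent. P(H) = 0.09, so P(¬H) = 0.91. With E the 'cleared' result, P(E|H) = 0.27 and P(E|¬H) = 0.85.
P(E) = 0.27·0.09 + 0.85·0.91 = 0.024300 + 0.77350 = 0.79780.
By Bayes' theorem, P(H|E) = 0.024300 / 0.79780 = 0.030.

P(H | E) ≈ 0.030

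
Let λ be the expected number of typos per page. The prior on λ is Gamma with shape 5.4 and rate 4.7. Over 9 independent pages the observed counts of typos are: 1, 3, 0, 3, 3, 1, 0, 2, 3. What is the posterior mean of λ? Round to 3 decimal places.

Posterior mean ≈ 1.562

Total count ∑xᵢ = 16 over n = 9 pages.
Gamma is conjugate to the Poisson likelihood: posterior is Gamma(shape = 5.4+16 = 21.4, rate = 4.7+9 = 13.7).
E[λ | data] = 21.4/13.7 = 1.562.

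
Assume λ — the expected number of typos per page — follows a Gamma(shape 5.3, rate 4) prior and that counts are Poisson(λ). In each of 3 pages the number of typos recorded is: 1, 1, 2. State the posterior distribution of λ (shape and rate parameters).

Total count ∑xᵢ = 4 over n = 3 pages.
Gamma is conjugate to the Poisson likelihood: posterior is Gamma(shape = 5.3+4 = 9.3, rate = 4+3 = 7).

Posterior: Gamma(shape=9.3, rate=7)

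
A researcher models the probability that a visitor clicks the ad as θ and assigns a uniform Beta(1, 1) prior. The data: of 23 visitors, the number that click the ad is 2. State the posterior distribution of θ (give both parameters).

The binomial likelihood is conjugate to the Beta prior: with 2 successes and 21 failures, the posterior is Beta(1+2, 1+21) = Beta(3, 22).

Posterior: Beta(3, 22)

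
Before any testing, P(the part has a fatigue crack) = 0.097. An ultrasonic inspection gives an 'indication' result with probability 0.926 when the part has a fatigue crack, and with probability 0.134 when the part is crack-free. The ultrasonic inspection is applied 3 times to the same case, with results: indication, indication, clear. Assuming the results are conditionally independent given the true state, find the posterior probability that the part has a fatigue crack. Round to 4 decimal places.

Let H be the event that the part has a fatigue crack; start with P(H) = 0.097. P('indication'|H) = 0.926, P('indication'|¬H) = 0.134.
Update on result 1 ('indication'): P(H) ← 0.926·0.0970 / (0.926·0.0970 + 0.134·0.9030) = 0.089822/0.21082 = 0.4261.
Update on result 2 ('indication'): P(H) ← 0.926·0.4261 / (0.926·0.4261 + 0.134·0.5739) = 0.39452/0.47143 = 0.8369.
Update on result 3 ('clear'): P(H) ← 0.074·0.8369 / (0.074·0.8369 + 0.866·0.1631) = 0.061928/0.20321 = 0.3048.

Posterior P(H) ≈ 0.3048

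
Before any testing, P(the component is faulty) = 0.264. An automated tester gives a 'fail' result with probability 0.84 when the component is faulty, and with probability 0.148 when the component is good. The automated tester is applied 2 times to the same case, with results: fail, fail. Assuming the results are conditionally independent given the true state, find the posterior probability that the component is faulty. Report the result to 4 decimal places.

With H the event that the component is faulty, the joint likelihood of the observed sequence is P(data|H) = 0.84·0.84 = 0.70560 and P(data|¬H) = 0.148·0.148 = 0.021904.
Bayes: P(H|data) = 0.264·0.70560 / (0.264·0.70560 + 0.736·0.021904) = 0.18628/0.20240 = 0.9203.

Posterior P(H) ≈ 0.9203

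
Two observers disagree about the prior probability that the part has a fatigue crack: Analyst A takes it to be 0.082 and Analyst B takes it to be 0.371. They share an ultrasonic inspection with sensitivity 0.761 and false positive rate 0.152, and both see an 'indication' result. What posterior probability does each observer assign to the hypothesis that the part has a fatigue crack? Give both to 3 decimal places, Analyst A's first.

The likelihood ratio for an 'indication' result is 0.761/0.152 = 5.0066.
Analyst A: prior odds 0.082/0.918 = 0.089325; posterior odds 0.44721; posterior probability 0.309.
Analyst B: prior odds 0.371/0.629 = 0.58983; posterior odds 2.9530; posterior probability 0.747.

Analyst A: 0.309; Analyst B: 0.747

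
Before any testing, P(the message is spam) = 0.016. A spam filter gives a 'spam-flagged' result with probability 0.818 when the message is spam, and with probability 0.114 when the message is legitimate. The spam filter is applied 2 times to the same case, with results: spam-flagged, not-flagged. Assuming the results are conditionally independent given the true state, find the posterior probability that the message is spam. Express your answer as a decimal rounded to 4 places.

Posterior P(H) ≈ 0.0234

Let H be the event that the message is spam; start with P(H) = 0.016. P('spam-flagged'|H) = 0.818, P('spam-flagged'|¬H) = 0.114.
Update on result 1 ('spam-flagged'): P(H) ← 0.818·0.0160 / (0.818·0.0160 + 0.114·0.9840) = 0.013088/0.12526 = 0.1045.
Update on result 2 ('not-flagged'): P(H) ← 0.182·0.1045 / (0.182·0.1045 + 0.886·0.8955) = 0.019016/0.81244 = 0.0234.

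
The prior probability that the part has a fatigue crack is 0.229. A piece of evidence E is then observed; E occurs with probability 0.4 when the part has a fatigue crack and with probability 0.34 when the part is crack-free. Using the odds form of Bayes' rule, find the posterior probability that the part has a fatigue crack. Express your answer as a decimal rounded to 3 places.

Prior odds = 0.229/(1−0.229) = 0.29702.
Likelihood ratio for E = 0.4/0.34 = 1.1765.
Posterior odds = prior odds × LR = 0.34943.
Posterior probability = odds/(1+odds) = 0.34943/1.3494 = 0.259.

Posterior probability ≈ 0.259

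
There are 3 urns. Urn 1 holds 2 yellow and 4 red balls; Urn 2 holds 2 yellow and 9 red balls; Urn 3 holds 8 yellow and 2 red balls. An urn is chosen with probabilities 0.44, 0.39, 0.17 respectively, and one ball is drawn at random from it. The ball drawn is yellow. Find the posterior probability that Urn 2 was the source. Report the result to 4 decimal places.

Posterior probability ≈ 0.2005

Tabulate prior·likelihood by source: [1] prior 0.44, lik 0.3333, product 0.1467; [2] prior 0.39, lik 0.1818, product 0.07091; [3] prior 0.17, lik 0.8, product 0.1360.
Normalizing constant = 0.35358; the posterior for Urn 2 is its product over the sum, 0.07091/0.35358 = 0.2005.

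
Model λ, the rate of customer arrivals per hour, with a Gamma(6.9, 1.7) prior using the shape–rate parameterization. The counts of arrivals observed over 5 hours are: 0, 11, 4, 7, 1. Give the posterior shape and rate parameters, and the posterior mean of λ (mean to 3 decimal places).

The Poisson likelihood adds the total count to the shape and the number of exposure periods to the rate. Here ∑xᵢ = 23 and n = 5, so shape 6.9→29.9 and rate 1.7→6.7.
E[λ | data] = 29.9/6.7 = 4.463.

Posterior: Gamma(shape=29.9, rate=6.7); mean ≈ 4.463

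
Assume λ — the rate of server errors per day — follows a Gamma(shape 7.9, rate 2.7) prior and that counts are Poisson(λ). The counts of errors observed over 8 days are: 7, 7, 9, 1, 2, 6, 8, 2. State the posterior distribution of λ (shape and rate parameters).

Total count ∑xᵢ = 42 over n = 8 days.
Gamma is conjugate to the Poisson likelihood: posterior is Gamma(shape = 7.9+42 = 49.9, rate = 2.7+8 = 10.7).

Posterior: Gamma(shape=49.9, rate=10.7)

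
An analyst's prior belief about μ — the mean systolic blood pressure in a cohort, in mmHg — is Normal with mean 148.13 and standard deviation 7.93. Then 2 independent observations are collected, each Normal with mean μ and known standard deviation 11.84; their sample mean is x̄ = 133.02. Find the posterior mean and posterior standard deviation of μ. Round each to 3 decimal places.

With known σ, the Normal prior is conjugate. Weight on the data is w = (n/σ²)/(n/σ² + 1/τ₀²) = 0.0142668/(0.0142668+0.0159021) = 0.47290.
Posterior mean = w·x̄ + (1−w)·μ₀ = 0.47290·133.02 + 0.52710·148.13 = 140.985. Posterior variance = 1/(0.0142668+0.0159021) = 33.1468, so SD = 5.757.

Posterior mean ≈ 140.985; posterior SD ≈ 5.757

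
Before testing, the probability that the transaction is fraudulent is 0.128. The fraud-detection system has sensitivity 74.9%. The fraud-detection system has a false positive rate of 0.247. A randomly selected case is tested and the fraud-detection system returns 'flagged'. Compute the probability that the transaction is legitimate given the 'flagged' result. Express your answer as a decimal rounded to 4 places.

P(¬H | E) ≈ 0.6920

Let H be the event that the transaction is fraudulent. P(H) = 0.128, so P(¬H) = 0.872. With E the 'flagged' result, P(E|H) = 0.749 and P(E|¬H) = 0.247.
P(E) = 0.749·0.128 + 0.247·0.872 = 0.095872 + 0.21538 = 0.31126.
By Bayes' theorem, P(H|E) = 0.095872 / 0.31126 = 0.3080. Hence P(¬H|E) = 1 − 0.3080 = 0.6920.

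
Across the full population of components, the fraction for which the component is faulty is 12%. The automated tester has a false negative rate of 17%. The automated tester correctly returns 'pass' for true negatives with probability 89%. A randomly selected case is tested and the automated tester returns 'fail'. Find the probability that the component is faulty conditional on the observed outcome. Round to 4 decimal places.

P(H | E) ≈ 0.5071

Let H be the event that the component is faulty. P(H) = 0.12, so P(¬H) = 0.88. With E the 'fail' result, P(E|H) = 0.83 and P(E|¬H) = 0.11.
P(E) = 0.83·0.12 + 0.11·0.88 = 0.099600 + 0.096800 = 0.19640.
By Bayes' theorem, P(H|E) = 0.099600 / 0.19640 = 0.5071.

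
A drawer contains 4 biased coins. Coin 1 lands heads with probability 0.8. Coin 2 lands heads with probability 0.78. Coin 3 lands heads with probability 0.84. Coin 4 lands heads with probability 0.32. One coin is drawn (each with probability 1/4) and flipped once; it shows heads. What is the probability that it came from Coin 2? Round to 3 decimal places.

P(heads|C1) = 0.8; P(heads|C2) = 0.78; P(heads|C3) = 0.84; P(heads|C4) = 0.32.
Prior × likelihood for each source: 0.25·0.8=0.2000, 0.25·0.78=0.1950, 0.25·0.84=0.2100, 0.25·0.32=0.08000. Summing gives P(heads) = 0.68500.
P(Coin 2 | heads) = 0.1950 / 0.68500 = 0.285.

Posterior probability ≈ 0.285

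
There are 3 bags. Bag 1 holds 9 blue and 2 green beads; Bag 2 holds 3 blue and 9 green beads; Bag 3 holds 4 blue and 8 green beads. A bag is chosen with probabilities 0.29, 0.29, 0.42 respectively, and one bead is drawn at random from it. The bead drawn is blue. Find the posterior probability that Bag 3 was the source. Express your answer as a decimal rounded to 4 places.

P(blue|Bag 1) = 0.8182; P(blue|Bag 2) = 0.25; P(blue|Bag 3) = 0.3333.
Prior × likelihood for each source: 0.29·0.8182=0.2373, 0.29·0.25=0.07250, 0.42·0.3333=0.1400. Summing gives P(blue) = 0.44977.
P(Bag 3 | blue) = 0.1400 / 0.44977 = 0.3113.

Posterior probability ≈ 0.3113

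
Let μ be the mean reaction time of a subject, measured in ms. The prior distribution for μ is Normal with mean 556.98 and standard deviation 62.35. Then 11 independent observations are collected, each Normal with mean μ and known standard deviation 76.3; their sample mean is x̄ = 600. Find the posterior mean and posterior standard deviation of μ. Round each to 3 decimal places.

Posterior mean ≈ 594.845; posterior SD ≈ 21.583

Prior precision 1/τ₀² = 1/62.35² = 0.00025723; data precision n/σ² = 11/76.3² = 0.00188949.
Posterior precision = 0.00025723 + 0.00188949 = 0.00214672, giving posterior SD = 1/√0.00214672 = 21.583.
Posterior mean = (0.00025723·556.98 + 0.00188949·600) / 0.00214672 = 594.845.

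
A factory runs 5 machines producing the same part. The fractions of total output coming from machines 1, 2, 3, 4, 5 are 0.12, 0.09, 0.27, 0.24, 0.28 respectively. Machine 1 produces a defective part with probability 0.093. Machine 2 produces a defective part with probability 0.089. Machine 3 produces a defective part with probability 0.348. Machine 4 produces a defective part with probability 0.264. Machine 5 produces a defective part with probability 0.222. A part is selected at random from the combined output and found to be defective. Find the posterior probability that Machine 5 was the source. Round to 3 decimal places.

Tabulate prior·likelihood by source: [1] prior 0.12, lik 0.093, product 0.01116; [2] prior 0.09, lik 0.089, product 0.008010; [3] prior 0.27, lik 0.348, product 0.09396; [4] prior 0.24, lik 0.264, product 0.06336; [5] prior 0.28, lik 0.222, product 0.06216.
Normalizing constant = 0.23865; the posterior for Machine 5 is its product over the sum, 0.06216/0.23865 = 0.260.

Posterior probability ≈ 0.260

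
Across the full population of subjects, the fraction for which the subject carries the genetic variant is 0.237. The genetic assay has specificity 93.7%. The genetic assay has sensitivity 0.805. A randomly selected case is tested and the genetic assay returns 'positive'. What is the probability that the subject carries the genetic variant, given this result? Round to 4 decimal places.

Let H be the event that the subject carries the genetic variant. P(H) = 0.237, so P(¬H) = 0.763. With E the 'positive' result, P(E|H) = 0.805 and P(E|¬H) = 0.063.
P(E) = 0.805·0.237 + 0.063·0.763 = 0.19079 + 0.048069 = 0.23885.
By Bayes' theorem, P(H|E) = 0.19079 / 0.23885 = 0.7988.

P(H | E) ≈ 0.7988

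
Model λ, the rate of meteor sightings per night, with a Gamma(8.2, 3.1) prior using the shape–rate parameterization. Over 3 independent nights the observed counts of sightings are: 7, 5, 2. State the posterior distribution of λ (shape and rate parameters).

Posterior: Gamma(shape=22.2, rate=6.1)

Total count ∑xᵢ = 14 over n = 3 nights.
Gamma is conjugate to the Poisson likelihood: posterior is Gamma(shape = 8.2+14 = 22.2, rate = 3.1+3 = 6.1).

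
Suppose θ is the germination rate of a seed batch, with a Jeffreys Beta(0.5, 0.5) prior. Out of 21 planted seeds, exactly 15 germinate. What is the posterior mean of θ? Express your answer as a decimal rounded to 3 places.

Posterior mean ≈ 0.705

The binomial likelihood is conjugate to the Beta prior: with 15 successes and 6 failures, the posterior is Beta(0.5+15, 0.5+6) = Beta(15.5, 6.5).
E[θ | data] = 15.5/(15.5+6.5) = 0.705.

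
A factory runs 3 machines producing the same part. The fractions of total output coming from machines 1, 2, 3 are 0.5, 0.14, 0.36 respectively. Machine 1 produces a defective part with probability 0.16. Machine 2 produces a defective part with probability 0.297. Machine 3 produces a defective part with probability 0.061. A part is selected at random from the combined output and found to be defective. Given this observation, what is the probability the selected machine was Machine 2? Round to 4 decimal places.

P(defective|M1) = 0.16; P(defective|M2) = 0.297; P(defective|M3) = 0.061.
Prior × likelihood for each source: 0.5·0.16=0.08000, 0.14·0.297=0.04158, 0.36·0.061=0.02196. Summing gives P(defective) = 0.14354.
P(Machine 2 | defective) = 0.04158 / 0.14354 = 0.2897.

Posterior probability ≈ 0.2897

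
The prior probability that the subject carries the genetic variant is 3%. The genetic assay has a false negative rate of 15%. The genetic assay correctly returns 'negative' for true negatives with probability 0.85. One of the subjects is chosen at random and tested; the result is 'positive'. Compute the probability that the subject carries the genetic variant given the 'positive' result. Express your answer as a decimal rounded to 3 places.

P(H | E) ≈ 0.149

Write H for 'the subject carries the genetic variant'. Prior odds H:¬H = 0.03/0.97 = 0.030928. For the 'positive' outcome, the likelihood ratio is 0.85/0.15 = 5.6667.
Posterior odds = 0.030928 × 5.6667 = 0.17526, so P(H|E) = 0.17526/(1+0.17526) = 0.149.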